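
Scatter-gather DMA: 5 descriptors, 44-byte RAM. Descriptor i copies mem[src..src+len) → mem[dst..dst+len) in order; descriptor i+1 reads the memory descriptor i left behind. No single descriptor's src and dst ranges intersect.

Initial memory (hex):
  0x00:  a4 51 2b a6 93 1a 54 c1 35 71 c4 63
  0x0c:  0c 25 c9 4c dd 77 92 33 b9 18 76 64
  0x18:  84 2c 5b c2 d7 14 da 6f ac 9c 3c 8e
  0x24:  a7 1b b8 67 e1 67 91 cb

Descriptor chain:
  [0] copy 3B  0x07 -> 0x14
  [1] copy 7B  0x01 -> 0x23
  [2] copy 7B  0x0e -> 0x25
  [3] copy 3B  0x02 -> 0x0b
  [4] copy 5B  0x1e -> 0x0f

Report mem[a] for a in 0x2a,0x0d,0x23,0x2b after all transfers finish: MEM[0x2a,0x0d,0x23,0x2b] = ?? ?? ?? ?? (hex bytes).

MEM[0x2a,0x0d,0x23,0x2b] = 33 93 51 c1

D0: mem[0x14..0x16] <- [c1 35 71]
D1: mem[0x23..0x29] <- [51 2b a6 93 1a 54 c1]
D2: mem[0x25..0x2b] <- [c9 4c dd 77 92 33 c1]
D3: mem[0x0b..0x0d] <- [2b a6 93]
D4: mem[0x0f..0x13] <- [da 6f ac 9c 3c]
query mem[0x2a]=0x33, mem[0x0d]=0x93, mem[0x23]=0x51, mem[0x2b]=0xc1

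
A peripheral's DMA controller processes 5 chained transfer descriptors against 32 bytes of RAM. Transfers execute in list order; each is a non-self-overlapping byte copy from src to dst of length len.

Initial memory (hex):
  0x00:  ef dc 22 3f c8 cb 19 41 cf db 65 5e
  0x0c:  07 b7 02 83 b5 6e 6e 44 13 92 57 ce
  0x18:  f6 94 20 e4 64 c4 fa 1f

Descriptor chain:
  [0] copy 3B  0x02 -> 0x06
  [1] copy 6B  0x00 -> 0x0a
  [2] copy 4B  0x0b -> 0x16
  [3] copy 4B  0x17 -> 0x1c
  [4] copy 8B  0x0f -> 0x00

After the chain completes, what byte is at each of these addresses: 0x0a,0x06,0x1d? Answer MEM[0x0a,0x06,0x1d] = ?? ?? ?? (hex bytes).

MEM[0x0a,0x06,0x1d] = ef 92 3f

D0: mem[0x06..0x08] <- [22 3f c8]
D1: mem[0x0a..0x0f] <- [ef dc 22 3f c8 cb]
D2: mem[0x16..0x19] <- [dc 22 3f c8]
D3: mem[0x1c..0x1f] <- [22 3f c8 20]
D4: mem[0x00..0x07] <- [cb b5 6e 6e 44 13 92 dc]
query mem[0x0a]=0xef, mem[0x06]=0x92, mem[0x1d]=0x3f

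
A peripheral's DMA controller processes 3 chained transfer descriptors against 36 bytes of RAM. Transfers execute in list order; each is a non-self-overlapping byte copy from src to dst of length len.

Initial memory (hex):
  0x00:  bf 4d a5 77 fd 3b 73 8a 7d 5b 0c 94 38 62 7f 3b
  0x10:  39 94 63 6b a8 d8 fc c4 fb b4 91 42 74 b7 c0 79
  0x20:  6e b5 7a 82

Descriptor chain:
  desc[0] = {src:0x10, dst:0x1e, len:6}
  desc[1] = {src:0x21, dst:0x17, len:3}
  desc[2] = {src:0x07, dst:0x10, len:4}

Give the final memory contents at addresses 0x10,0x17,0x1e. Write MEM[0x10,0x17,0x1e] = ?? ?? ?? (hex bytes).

MEM[0x10,0x17,0x1e] = 8a 6b 39

D0: mem[0x1e..0x23] <- [39 94 63 6b a8 d8]
D1: mem[0x17..0x19] <- [6b a8 d8]
D2: mem[0x10..0x13] <- [8a 7d 5b 0c]
query mem[0x10]=0x8a, mem[0x17]=0x6b, mem[0x1e]=0x39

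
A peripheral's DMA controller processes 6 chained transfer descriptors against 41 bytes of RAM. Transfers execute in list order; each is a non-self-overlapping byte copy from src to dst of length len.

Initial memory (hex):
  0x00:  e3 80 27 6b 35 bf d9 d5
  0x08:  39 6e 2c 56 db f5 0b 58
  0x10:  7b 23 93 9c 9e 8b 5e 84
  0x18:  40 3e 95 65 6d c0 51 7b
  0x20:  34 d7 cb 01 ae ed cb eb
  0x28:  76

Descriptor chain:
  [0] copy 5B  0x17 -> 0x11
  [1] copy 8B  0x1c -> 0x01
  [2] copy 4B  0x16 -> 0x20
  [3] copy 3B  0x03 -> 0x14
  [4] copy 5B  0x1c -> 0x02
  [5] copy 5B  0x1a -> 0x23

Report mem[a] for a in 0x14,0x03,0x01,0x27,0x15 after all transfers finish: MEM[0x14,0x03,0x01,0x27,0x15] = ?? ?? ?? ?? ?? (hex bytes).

#0 dst[0x11+5] := {0x84,0x40,0x3e,0x95,0x65}
#1 dst[0x01+8] := {0x6d,0xc0,0x51,0x7b,0x34,0xd7,0xcb,0x01}
#2 dst[0x20+4] := {0x5e,0x84,0x40,0x3e}
#3 dst[0x14+3] := {0x51,0x7b,0x34}
#4 dst[0x02+5] := {0x6d,0xc0,0x51,0x7b,0x5e}
#5 dst[0x23+5] := {0x95,0x65,0x6d,0xc0,0x51}
query mem[0x14]=0x51, mem[0x03]=0xc0, mem[0x01]=0x6d, mem[0x27]=0x51, mem[0x15]=0x7b

MEM[0x14,0x03,0x01,0x27,0x15] = 51 c0 6d 51 7b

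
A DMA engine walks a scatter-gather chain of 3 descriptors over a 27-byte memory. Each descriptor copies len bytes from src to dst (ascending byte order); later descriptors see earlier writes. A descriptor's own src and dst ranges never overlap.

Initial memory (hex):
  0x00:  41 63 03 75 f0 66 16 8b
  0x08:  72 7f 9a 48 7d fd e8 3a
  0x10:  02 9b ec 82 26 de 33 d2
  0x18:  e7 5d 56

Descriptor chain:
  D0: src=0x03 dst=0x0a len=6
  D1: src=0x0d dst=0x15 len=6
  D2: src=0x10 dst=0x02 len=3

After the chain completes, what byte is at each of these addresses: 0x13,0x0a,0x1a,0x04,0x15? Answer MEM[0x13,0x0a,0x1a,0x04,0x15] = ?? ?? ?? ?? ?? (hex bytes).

  after D0: wrote 6B at 0x0a = 75f066168b72
  after D1: wrote 6B at 0x15 = 168b72029bec
  after D2: wrote 3B at 0x02 = 029bec
query mem[0x13]=0x82, mem[0x0a]=0x75, mem[0x1a]=0xec, mem[0x04]=0xec, mem[0x15]=0x16

MEM[0x13,0x0a,0x1a,0x04,0x15] = 82 75 ec ec 16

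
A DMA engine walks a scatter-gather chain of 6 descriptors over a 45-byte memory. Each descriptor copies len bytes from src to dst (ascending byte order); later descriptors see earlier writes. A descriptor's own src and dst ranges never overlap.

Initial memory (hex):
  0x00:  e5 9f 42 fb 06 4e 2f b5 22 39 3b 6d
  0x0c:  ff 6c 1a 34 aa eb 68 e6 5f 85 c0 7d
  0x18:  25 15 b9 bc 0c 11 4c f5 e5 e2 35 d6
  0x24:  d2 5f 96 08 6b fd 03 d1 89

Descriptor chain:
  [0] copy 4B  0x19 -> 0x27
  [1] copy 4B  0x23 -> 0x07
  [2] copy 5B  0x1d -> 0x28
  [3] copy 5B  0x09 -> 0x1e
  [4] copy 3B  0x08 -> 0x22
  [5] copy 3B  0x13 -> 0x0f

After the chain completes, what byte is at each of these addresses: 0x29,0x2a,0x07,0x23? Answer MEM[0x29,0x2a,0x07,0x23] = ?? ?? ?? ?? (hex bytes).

MEM[0x29,0x2a,0x07,0x23] = 4c f5 d6 5f

  after D0: wrote 4B at 0x27 = 15b9bc0c
  after D1: wrote 4B at 0x07 = d6d25f96
  after D2: wrote 5B at 0x28 = 114cf5e5e2
  after D3: wrote 5B at 0x1e = 5f966dff6c
  after D4: wrote 3B at 0x22 = d25f96
  after D5: wrote 3B at 0x0f = e65f85
query mem[0x29]=0x4c, mem[0x2a]=0xf5, mem[0x07]=0xd6, mem[0x23]=0x5f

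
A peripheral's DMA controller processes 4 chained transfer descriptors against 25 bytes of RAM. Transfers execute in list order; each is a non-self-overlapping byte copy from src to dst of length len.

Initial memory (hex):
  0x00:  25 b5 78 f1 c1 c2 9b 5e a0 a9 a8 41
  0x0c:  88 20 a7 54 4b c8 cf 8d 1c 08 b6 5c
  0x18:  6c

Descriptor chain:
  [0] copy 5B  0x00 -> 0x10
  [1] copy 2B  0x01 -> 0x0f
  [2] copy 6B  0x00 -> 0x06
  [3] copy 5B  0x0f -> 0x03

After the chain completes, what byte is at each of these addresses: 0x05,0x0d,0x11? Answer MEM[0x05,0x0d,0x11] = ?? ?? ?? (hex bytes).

  after D0: wrote 5B at 0x10 = 25b578f1c1
  after D1: wrote 2B at 0x0f = b578
  after D2: wrote 6B at 0x06 = 25b578f1c1c2
  after D3: wrote 5B at 0x03 = b578b578f1
query mem[0x05]=0xb5, mem[0x0d]=0x20, mem[0x11]=0xb5

MEM[0x05,0x0d,0x11] = b5 20 b5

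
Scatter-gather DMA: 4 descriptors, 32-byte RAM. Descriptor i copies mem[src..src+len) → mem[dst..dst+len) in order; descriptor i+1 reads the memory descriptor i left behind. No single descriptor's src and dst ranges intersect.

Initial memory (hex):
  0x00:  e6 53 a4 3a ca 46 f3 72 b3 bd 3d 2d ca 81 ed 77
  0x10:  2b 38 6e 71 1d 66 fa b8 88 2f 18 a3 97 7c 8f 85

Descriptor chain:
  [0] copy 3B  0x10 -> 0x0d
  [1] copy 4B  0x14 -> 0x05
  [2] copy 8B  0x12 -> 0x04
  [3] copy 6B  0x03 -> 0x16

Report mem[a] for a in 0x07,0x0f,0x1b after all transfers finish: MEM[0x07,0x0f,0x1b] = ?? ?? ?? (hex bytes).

MEM[0x07,0x0f,0x1b] = 66 6e fa

[0] 0x10->0x0d len=3 : 2b 38 6e
[1] 0x14->0x05 len=4 : 1d 66 fa b8
[2] 0x12->0x04 len=8 : 6e 71 1d 66 fa b8 88 2f
[3] 0x03->0x16 len=6 : 3a 6e 71 1d 66 fa
query mem[0x07]=0x66, mem[0x0f]=0x6e, mem[0x1b]=0xfa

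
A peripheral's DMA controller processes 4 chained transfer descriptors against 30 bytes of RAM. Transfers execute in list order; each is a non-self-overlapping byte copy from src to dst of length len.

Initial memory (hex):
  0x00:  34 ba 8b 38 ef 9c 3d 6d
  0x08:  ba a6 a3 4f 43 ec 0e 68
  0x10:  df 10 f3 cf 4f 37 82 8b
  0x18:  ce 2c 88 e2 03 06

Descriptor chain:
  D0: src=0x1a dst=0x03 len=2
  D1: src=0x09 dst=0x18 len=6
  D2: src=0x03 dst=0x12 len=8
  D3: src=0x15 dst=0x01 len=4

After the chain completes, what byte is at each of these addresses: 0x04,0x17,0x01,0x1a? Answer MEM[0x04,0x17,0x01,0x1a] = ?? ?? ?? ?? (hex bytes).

D0: mem[0x03..0x04] <- [88 e2]
D1: mem[0x18..0x1d] <- [a6 a3 4f 43 ec 0e]
D2: mem[0x12..0x19] <- [88 e2 9c 3d 6d ba a6 a3]
D3: mem[0x01..0x04] <- [3d 6d ba a6]
query mem[0x04]=0xa6, mem[0x17]=0xba, mem[0x01]=0x3d, mem[0x1a]=0x4f

MEM[0x04,0x17,0x01,0x1a] = a6 ba 3d 4f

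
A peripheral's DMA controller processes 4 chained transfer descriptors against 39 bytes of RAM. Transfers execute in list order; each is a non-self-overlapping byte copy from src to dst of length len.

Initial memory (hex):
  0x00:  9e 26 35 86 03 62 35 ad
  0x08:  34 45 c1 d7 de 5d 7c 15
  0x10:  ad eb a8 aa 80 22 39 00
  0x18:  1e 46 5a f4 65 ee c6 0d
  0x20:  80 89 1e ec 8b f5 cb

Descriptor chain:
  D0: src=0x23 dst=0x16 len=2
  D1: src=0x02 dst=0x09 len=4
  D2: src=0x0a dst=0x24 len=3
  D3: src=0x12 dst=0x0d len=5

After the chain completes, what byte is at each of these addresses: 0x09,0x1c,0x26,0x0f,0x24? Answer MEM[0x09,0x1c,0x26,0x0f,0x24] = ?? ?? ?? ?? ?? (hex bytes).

#0 dst[0x16+2] := {0xec,0x8b}
#1 dst[0x09+4] := {0x35,0x86,0x03,0x62}
#2 dst[0x24+3] := {0x86,0x03,0x62}
#3 dst[0x0d+5] := {0xa8,0xaa,0x80,0x22,0xec}
query mem[0x09]=0x35, mem[0x1c]=0x65, mem[0x26]=0x62, mem[0x0f]=0x80, mem[0x24]=0x86

MEM[0x09,0x1c,0x26,0x0f,0x24] = 35 65 62 80 86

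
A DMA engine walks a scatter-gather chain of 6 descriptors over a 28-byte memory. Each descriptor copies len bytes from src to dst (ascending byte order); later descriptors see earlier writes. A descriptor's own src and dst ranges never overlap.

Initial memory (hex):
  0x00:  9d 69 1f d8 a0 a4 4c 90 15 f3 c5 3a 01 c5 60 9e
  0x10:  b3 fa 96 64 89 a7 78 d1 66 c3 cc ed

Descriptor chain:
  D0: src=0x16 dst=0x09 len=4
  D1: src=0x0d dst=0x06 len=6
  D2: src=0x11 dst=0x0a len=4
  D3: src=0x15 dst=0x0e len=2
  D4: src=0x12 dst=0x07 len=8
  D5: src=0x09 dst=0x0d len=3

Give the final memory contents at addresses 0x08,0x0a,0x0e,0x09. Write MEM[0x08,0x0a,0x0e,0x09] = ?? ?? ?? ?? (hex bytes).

D0: mem[0x09..0x0c] <- [78 d1 66 c3]
D1: mem[0x06..0x0b] <- [c5 60 9e b3 fa 96]
D2: mem[0x0a..0x0d] <- [fa 96 64 89]
D3: mem[0x0e..0x0f] <- [a7 78]
D4: mem[0x07..0x0e] <- [96 64 89 a7 78 d1 66 c3]
D5: mem[0x0d..0x0f] <- [89 a7 78]
query mem[0x08]=0x64, mem[0x0a]=0xa7, mem[0x0e]=0xa7, mem[0x09]=0x89

MEM[0x08,0x0a,0x0e,0x09] = 64 a7 a7 89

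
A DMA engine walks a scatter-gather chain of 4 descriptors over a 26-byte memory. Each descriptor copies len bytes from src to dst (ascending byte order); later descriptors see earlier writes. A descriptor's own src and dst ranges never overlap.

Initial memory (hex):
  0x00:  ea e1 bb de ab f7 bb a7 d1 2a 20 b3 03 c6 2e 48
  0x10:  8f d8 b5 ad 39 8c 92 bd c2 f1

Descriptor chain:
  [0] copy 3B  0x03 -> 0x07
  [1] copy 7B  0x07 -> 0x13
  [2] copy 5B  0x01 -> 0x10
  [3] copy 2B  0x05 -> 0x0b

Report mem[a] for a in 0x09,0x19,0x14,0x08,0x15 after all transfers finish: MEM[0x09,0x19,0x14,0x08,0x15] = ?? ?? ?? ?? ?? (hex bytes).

  after D0: wrote 3B at 0x07 = deabf7
  after D1: wrote 7B at 0x13 = deabf720b303c6
  after D2: wrote 5B at 0x10 = e1bbdeabf7
  after D3: wrote 2B at 0x0b = f7bb
query mem[0x09]=0xf7, mem[0x19]=0xc6, mem[0x14]=0xf7, mem[0x08]=0xab, mem[0x15]=0xf7

MEM[0x09,0x19,0x14,0x08,0x15] = f7 c6 f7 ab f7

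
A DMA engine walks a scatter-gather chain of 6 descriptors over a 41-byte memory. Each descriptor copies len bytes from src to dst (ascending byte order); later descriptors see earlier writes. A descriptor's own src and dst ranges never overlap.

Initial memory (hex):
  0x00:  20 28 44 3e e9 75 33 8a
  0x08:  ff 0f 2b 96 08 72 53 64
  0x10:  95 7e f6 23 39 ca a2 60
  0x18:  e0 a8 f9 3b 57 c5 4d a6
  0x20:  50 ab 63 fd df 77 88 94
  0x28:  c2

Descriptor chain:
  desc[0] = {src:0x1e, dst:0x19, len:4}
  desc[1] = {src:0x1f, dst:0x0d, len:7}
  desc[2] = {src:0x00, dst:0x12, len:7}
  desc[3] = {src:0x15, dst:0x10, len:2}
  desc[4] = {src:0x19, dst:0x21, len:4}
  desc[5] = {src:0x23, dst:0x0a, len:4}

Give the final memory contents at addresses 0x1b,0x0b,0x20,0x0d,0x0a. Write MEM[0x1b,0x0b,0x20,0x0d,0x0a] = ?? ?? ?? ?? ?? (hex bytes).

MEM[0x1b,0x0b,0x20,0x0d,0x0a] = 50 ab 50 88 50

#0 dst[0x19+4] := {0x4d,0xa6,0x50,0xab}
#1 dst[0x0d+7] := {0xa6,0x50,0xab,0x63,0xfd,0xdf,0x77}
#2 dst[0x12+7] := {0x20,0x28,0x44,0x3e,0xe9,0x75,0x33}
#3 dst[0x10+2] := {0x3e,0xe9}
#4 dst[0x21+4] := {0x4d,0xa6,0x50,0xab}
#5 dst[0x0a+4] := {0x50,0xab,0x77,0x88}
query mem[0x1b]=0x50, mem[0x0b]=0xab, mem[0x20]=0x50, mem[0x0d]=0x88, mem[0x0a]=0x50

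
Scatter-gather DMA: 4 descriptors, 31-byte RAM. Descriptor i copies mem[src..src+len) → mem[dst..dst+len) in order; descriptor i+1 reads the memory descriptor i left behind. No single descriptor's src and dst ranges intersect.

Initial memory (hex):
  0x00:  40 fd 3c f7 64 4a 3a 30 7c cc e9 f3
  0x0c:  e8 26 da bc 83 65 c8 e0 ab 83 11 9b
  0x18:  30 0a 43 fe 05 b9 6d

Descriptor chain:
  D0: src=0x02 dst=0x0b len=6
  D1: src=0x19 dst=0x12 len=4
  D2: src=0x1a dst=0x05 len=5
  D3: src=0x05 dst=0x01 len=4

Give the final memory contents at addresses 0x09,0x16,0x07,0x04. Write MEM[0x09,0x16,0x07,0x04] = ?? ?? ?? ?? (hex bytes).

MEM[0x09,0x16,0x07,0x04] = 6d 11 05 b9

[0] 0x02->0x0b len=6 : 3c f7 64 4a 3a 30
[1] 0x19->0x12 len=4 : 0a 43 fe 05
[2] 0x1a->0x05 len=5 : 43 fe 05 b9 6d
[3] 0x05->0x01 len=4 : 43 fe 05 b9
query mem[0x09]=0x6d, mem[0x16]=0x11, mem[0x07]=0x05, mem[0x04]=0xb9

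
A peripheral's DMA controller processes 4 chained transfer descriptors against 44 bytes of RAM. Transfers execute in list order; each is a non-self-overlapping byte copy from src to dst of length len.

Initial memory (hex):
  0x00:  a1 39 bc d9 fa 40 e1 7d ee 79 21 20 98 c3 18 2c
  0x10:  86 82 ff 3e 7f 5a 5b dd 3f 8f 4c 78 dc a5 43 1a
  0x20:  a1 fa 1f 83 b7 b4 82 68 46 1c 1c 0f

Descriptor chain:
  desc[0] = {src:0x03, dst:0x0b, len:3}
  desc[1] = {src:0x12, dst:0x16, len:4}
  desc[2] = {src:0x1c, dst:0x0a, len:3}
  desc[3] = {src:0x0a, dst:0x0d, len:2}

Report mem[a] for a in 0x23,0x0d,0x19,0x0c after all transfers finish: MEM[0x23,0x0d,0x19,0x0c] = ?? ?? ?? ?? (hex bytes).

  after D0: wrote 3B at 0x0b = d9fa40
  after D1: wrote 4B at 0x16 = ff3e7f5a
  after D2: wrote 3B at 0x0a = dca543
  after D3: wrote 2B at 0x0d = dca5
query mem[0x23]=0x83, mem[0x0d]=0xdc, mem[0x19]=0x5a, mem[0x0c]=0x43

MEM[0x23,0x0d,0x19,0x0c] = 83 dc 5a 43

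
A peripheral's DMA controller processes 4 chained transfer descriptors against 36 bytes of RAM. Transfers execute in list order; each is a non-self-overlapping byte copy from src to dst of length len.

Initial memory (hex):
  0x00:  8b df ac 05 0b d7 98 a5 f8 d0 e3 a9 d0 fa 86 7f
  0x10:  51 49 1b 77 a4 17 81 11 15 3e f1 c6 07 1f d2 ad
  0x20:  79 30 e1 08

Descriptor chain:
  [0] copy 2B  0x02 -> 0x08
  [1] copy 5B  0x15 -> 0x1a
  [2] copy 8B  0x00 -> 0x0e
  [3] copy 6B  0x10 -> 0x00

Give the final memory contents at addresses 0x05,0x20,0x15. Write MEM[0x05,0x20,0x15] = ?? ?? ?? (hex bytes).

[0] 0x02->0x08 len=2 : ac 05
[1] 0x15->0x1a len=5 : 17 81 11 15 3e
[2] 0x00->0x0e len=8 : 8b df ac 05 0b d7 98 a5
[3] 0x10->0x00 len=6 : ac 05 0b d7 98 a5
query mem[0x05]=0xa5, mem[0x20]=0x79, mem[0x15]=0xa5

MEM[0x05,0x20,0x15] = a5 79 a5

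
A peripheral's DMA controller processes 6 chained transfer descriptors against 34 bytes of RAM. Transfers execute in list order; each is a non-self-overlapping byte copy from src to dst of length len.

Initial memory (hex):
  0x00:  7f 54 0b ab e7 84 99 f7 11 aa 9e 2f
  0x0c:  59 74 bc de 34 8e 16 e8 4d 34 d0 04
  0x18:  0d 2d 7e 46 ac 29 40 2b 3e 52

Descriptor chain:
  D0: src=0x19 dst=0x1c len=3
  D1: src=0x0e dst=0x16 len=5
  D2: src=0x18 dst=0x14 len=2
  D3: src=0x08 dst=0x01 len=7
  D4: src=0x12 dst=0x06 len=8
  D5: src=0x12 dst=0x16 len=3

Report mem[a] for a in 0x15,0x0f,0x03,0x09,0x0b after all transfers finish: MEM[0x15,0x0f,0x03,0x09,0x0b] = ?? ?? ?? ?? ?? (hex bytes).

MEM[0x15,0x0f,0x03,0x09,0x0b] = 8e de 9e 8e de

#0 dst[0x1c+3] := {0x2d,0x7e,0x46}
#1 dst[0x16+5] := {0xbc,0xde,0x34,0x8e,0x16}
#2 dst[0x14+2] := {0x34,0x8e}
#3 dst[0x01+7] := {0x11,0xaa,0x9e,0x2f,0x59,0x74,0xbc}
#4 dst[0x06+8] := {0x16,0xe8,0x34,0x8e,0xbc,0xde,0x34,0x8e}
#5 dst[0x16+3] := {0x16,0xe8,0x34}
query mem[0x15]=0x8e, mem[0x0f]=0xde, mem[0x03]=0x9e, mem[0x09]=0x8e, mem[0x0b]=0xde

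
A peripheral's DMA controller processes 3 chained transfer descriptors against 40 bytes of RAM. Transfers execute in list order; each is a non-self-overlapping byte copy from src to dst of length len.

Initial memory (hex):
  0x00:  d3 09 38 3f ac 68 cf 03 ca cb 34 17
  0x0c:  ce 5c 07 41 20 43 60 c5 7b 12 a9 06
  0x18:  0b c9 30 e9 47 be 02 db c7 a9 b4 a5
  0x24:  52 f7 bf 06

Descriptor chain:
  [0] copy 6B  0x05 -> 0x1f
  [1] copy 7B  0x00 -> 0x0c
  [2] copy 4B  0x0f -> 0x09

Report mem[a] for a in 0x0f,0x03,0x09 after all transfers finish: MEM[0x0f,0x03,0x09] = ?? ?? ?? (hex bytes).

D0: mem[0x1f..0x24] <- [68 cf 03 ca cb 34]
D1: mem[0x0c..0x12] <- [d3 09 38 3f ac 68 cf]
D2: mem[0x09..0x0c] <- [3f ac 68 cf]
query mem[0x0f]=0x3f, mem[0x03]=0x3f, mem[0x09]=0x3f

MEM[0x0f,0x03,0x09] = 3f 3f 3f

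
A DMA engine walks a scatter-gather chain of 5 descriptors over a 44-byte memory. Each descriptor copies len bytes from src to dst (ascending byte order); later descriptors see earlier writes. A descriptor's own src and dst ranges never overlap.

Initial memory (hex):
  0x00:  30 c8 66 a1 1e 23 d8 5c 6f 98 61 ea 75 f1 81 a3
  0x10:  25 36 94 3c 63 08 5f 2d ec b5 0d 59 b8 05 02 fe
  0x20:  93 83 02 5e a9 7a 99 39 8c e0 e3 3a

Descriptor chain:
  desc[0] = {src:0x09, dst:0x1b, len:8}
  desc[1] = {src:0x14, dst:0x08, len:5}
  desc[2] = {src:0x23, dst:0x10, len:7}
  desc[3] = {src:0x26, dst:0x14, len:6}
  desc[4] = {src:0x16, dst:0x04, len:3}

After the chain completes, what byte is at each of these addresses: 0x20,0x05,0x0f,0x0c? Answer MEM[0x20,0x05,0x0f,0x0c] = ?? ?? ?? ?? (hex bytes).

MEM[0x20,0x05,0x0f,0x0c] = 81 e0 a3 ec

#0 dst[0x1b+8] := {0x98,0x61,0xea,0x75,0xf1,0x81,0xa3,0x25}
#1 dst[0x08+5] := {0x63,0x08,0x5f,0x2d,0xec}
#2 dst[0x10+7] := {0x5e,0xa9,0x7a,0x99,0x39,0x8c,0xe0}
#3 dst[0x14+6] := {0x99,0x39,0x8c,0xe0,0xe3,0x3a}
#4 dst[0x04+3] := {0x8c,0xe0,0xe3}
query mem[0x20]=0x81, mem[0x05]=0xe0, mem[0x0f]=0xa3, mem[0x0c]=0xec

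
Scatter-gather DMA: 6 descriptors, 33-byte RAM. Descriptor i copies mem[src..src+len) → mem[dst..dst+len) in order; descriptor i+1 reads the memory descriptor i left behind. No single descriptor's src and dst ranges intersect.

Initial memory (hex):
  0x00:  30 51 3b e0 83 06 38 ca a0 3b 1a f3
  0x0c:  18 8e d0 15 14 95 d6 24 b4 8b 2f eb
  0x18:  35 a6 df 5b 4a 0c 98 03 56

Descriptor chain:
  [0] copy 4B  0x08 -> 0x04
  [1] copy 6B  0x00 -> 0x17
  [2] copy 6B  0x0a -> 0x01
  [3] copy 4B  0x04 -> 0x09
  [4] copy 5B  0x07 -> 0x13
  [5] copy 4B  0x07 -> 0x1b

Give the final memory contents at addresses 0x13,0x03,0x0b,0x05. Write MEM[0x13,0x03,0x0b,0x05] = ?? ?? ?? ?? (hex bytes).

MEM[0x13,0x03,0x0b,0x05] = f3 18 15 d0

#0 dst[0x04+4] := {0xa0,0x3b,0x1a,0xf3}
#1 dst[0x17+6] := {0x30,0x51,0x3b,0xe0,0xa0,0x3b}
#2 dst[0x01+6] := {0x1a,0xf3,0x18,0x8e,0xd0,0x15}
#3 dst[0x09+4] := {0x8e,0xd0,0x15,0xf3}
#4 dst[0x13+5] := {0xf3,0xa0,0x8e,0xd0,0x15}
#5 dst[0x1b+4] := {0xf3,0xa0,0x8e,0xd0}
query mem[0x13]=0xf3, mem[0x03]=0x18, mem[0x0b]=0x15, mem[0x05]=0xd0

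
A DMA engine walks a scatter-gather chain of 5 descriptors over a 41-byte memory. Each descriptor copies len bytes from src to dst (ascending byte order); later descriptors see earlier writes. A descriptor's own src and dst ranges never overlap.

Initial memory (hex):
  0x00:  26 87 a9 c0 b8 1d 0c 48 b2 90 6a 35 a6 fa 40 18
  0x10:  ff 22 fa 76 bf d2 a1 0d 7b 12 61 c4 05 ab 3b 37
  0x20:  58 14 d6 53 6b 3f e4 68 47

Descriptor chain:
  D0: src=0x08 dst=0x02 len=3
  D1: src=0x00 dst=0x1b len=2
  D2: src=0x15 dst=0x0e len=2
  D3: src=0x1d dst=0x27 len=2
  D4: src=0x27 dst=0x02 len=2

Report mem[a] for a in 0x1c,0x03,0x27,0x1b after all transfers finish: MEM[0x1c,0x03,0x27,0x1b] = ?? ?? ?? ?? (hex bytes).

  after D0: wrote 3B at 0x02 = b2906a
  after D1: wrote 2B at 0x1b = 2687
  after D2: wrote 2B at 0x0e = d2a1
  after D3: wrote 2B at 0x27 = ab3b
  after D4: wrote 2B at 0x02 = ab3b
query mem[0x1c]=0x87, mem[0x03]=0x3b, mem[0x27]=0xab, mem[0x1b]=0x26

MEM[0x1c,0x03,0x27,0x1b] = 87 3b ab 26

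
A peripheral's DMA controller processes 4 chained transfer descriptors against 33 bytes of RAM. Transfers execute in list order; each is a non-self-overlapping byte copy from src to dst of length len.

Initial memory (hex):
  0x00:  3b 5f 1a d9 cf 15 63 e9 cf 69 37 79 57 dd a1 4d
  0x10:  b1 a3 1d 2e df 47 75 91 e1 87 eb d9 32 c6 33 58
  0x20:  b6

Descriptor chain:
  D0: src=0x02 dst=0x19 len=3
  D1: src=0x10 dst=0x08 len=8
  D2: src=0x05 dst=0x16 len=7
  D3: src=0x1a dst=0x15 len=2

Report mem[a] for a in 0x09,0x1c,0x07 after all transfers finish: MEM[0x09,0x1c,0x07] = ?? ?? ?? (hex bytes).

  after D0: wrote 3B at 0x19 = 1ad9cf
  after D1: wrote 8B at 0x08 = b1a31d2edf477591
  after D2: wrote 7B at 0x16 = 1563e9b1a31d2e
  after D3: wrote 2B at 0x15 = a31d
query mem[0x09]=0xa3, mem[0x1c]=0x2e, mem[0x07]=0xe9

MEM[0x09,0x1c,0x07] = a3 2e e9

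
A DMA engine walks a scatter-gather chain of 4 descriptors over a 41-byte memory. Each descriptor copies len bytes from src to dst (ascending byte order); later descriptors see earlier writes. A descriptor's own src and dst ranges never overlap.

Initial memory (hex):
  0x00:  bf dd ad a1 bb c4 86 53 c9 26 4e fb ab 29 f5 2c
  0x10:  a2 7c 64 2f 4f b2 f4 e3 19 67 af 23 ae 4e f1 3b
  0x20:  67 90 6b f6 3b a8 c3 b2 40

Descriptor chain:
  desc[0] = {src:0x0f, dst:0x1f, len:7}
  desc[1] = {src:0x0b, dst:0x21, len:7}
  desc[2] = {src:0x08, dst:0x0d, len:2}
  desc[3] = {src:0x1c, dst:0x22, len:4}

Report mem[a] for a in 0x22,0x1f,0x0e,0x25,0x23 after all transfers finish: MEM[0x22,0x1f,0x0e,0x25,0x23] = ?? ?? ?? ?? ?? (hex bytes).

#0 dst[0x1f+7] := {0x2c,0xa2,0x7c,0x64,0x2f,0x4f,0xb2}
#1 dst[0x21+7] := {0xfb,0xab,0x29,0xf5,0x2c,0xa2,0x7c}
#2 dst[0x0d+2] := {0xc9,0x26}
#3 dst[0x22+4] := {0xae,0x4e,0xf1,0x2c}
query mem[0x22]=0xae, mem[0x1f]=0x2c, mem[0x0e]=0x26, mem[0x25]=0x2c, mem[0x23]=0x4e

MEM[0x22,0x1f,0x0e,0x25,0x23] = ae 2c 26 2c 4e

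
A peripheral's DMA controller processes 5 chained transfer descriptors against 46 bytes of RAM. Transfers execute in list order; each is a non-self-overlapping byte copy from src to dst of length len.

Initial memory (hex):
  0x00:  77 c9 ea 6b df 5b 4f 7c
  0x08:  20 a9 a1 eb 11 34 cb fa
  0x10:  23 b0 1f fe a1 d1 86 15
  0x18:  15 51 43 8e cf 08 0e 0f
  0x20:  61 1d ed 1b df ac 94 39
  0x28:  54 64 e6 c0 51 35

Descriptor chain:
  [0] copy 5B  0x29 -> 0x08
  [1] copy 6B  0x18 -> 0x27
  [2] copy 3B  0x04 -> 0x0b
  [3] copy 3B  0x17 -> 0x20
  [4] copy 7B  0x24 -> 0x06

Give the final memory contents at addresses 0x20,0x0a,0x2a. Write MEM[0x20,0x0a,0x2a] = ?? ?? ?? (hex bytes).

#0 dst[0x08+5] := {0x64,0xe6,0xc0,0x51,0x35}
#1 dst[0x27+6] := {0x15,0x51,0x43,0x8e,0xcf,0x08}
#2 dst[0x0b+3] := {0xdf,0x5b,0x4f}
#3 dst[0x20+3] := {0x15,0x15,0x51}
#4 dst[0x06+7] := {0xdf,0xac,0x94,0x15,0x51,0x43,0x8e}
query mem[0x20]=0x15, mem[0x0a]=0x51, mem[0x2a]=0x8e

MEM[0x20,0x0a,0x2a] = 15 51 8e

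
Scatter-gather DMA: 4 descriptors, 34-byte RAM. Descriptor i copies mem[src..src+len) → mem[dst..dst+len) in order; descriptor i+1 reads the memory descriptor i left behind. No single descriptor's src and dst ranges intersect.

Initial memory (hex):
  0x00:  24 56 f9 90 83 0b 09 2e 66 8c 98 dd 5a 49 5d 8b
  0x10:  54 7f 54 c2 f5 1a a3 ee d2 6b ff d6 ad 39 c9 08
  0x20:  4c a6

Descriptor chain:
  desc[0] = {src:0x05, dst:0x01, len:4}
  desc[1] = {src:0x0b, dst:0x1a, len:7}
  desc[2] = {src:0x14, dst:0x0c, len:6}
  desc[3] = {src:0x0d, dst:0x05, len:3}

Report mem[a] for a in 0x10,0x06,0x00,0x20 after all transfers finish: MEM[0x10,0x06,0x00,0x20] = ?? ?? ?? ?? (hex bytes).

MEM[0x10,0x06,0x00,0x20] = d2 a3 24 7f

[0] 0x05->0x01 len=4 : 0b 09 2e 66
[1] 0x0b->0x1a len=7 : dd 5a 49 5d 8b 54 7f
[2] 0x14->0x0c len=6 : f5 1a a3 ee d2 6b
[3] 0x0d->0x05 len=3 : 1a a3 ee
query mem[0x10]=0xd2, mem[0x06]=0xa3, mem[0x00]=0x24, mem[0x20]=0x7f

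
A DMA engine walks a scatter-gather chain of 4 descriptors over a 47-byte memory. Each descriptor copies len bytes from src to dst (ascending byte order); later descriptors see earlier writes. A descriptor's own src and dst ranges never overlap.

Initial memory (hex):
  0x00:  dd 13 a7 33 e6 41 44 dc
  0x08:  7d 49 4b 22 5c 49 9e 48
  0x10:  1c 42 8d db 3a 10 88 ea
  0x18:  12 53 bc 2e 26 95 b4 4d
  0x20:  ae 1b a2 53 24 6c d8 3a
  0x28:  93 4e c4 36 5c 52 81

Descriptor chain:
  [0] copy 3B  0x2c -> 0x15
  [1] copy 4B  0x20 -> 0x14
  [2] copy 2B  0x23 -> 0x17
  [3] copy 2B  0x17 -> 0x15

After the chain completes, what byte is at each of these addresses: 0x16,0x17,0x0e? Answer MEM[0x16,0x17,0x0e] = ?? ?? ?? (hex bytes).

MEM[0x16,0x17,0x0e] = 24 53 9e

#0 dst[0x15+3] := {0x5c,0x52,0x81}
#1 dst[0x14+4] := {0xae,0x1b,0xa2,0x53}
#2 dst[0x17+2] := {0x53,0x24}
#3 dst[0x15+2] := {0x53,0x24}
query mem[0x16]=0x24, mem[0x17]=0x53, mem[0x0e]=0x9e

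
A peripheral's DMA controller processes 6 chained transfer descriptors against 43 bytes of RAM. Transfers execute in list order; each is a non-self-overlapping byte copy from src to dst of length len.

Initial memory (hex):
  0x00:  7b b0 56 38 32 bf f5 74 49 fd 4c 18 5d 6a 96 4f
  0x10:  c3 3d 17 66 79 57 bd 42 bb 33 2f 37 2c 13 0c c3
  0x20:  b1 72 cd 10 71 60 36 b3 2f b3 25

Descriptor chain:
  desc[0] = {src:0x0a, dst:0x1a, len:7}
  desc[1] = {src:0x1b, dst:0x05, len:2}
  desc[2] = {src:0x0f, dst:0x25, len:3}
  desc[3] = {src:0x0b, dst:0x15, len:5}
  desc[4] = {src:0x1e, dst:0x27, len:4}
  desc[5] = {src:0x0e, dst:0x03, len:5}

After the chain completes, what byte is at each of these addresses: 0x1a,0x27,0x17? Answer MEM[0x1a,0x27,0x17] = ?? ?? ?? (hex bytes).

[0] 0x0a->0x1a len=7 : 4c 18 5d 6a 96 4f c3
[1] 0x1b->0x05 len=2 : 18 5d
[2] 0x0f->0x25 len=3 : 4f c3 3d
[3] 0x0b->0x15 len=5 : 18 5d 6a 96 4f
[4] 0x1e->0x27 len=4 : 96 4f c3 72
[5] 0x0e->0x03 len=5 : 96 4f c3 3d 17
query mem[0x1a]=0x4c, mem[0x27]=0x96, mem[0x17]=0x6a

MEM[0x1a,0x27,0x17] = 4c 96 6a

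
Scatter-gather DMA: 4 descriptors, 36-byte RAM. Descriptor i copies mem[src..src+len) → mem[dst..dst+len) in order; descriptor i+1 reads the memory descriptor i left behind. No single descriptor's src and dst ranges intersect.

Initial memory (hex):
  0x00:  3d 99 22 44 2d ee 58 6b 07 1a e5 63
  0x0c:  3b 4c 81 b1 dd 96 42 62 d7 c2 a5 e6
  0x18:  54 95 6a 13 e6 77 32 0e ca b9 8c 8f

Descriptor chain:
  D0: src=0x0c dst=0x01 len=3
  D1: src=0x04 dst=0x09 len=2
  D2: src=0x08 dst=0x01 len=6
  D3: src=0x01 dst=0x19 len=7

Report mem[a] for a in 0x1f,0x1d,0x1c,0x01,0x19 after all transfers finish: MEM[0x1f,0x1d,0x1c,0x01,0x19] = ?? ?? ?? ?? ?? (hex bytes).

MEM[0x1f,0x1d,0x1c,0x01,0x19] = 6b 3b 63 07 07

#0 dst[0x01+3] := {0x3b,0x4c,0x81}
#1 dst[0x09+2] := {0x2d,0xee}
#2 dst[0x01+6] := {0x07,0x2d,0xee,0x63,0x3b,0x4c}
#3 dst[0x19+7] := {0x07,0x2d,0xee,0x63,0x3b,0x4c,0x6b}
query mem[0x1f]=0x6b, mem[0x1d]=0x3b, mem[0x1c]=0x63, mem[0x01]=0x07, mem[0x19]=0x07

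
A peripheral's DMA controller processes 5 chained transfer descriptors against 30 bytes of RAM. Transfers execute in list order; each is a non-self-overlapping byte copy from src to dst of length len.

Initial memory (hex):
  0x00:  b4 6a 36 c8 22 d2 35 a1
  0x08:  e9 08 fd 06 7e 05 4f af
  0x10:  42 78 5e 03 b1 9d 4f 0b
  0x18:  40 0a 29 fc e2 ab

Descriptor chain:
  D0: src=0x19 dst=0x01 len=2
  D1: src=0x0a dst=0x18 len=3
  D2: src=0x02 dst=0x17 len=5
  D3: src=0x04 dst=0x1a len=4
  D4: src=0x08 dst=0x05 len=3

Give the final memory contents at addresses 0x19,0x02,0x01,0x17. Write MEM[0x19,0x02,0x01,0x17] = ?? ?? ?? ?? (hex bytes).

#0 dst[0x01+2] := {0x0a,0x29}
#1 dst[0x18+3] := {0xfd,0x06,0x7e}
#2 dst[0x17+5] := {0x29,0xc8,0x22,0xd2,0x35}
#3 dst[0x1a+4] := {0x22,0xd2,0x35,0xa1}
#4 dst[0x05+3] := {0xe9,0x08,0xfd}
query mem[0x19]=0x22, mem[0x02]=0x29, mem[0x01]=0x0a, mem[0x17]=0x29

MEM[0x19,0x02,0x01,0x17] = 22 29 0a 29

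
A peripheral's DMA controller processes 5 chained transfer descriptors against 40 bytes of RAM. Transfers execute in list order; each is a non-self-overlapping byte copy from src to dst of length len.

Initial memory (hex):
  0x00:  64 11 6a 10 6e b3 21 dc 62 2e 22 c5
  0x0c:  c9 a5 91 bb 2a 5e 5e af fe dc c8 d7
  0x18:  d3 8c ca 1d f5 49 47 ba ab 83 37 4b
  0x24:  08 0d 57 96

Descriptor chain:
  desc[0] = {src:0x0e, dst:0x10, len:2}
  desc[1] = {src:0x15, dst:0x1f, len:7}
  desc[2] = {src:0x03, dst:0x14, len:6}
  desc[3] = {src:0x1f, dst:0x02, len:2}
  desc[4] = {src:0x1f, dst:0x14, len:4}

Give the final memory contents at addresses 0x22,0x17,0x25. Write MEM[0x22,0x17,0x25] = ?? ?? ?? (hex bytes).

MEM[0x22,0x17,0x25] = d3 d3 1d

[0] 0x0e->0x10 len=2 : 91 bb
[1] 0x15->0x1f len=7 : dc c8 d7 d3 8c ca 1d
[2] 0x03->0x14 len=6 : 10 6e b3 21 dc 62
[3] 0x1f->0x02 len=2 : dc c8
[4] 0x1f->0x14 len=4 : dc c8 d7 d3
query mem[0x22]=0xd3, mem[0x17]=0xd3, mem[0x25]=0x1d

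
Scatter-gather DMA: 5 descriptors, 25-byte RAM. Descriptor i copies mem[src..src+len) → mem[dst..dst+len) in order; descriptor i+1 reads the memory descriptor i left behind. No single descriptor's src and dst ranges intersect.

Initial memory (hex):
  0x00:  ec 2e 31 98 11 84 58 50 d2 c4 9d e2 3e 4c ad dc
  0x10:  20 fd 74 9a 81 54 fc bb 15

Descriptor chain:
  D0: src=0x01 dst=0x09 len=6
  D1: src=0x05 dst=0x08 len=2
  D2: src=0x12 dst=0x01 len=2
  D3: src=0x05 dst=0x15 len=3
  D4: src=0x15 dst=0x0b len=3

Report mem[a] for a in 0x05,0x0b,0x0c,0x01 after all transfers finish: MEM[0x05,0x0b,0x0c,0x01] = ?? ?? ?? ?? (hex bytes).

MEM[0x05,0x0b,0x0c,0x01] = 84 84 58 74

#0 dst[0x09+6] := {0x2e,0x31,0x98,0x11,0x84,0x58}
#1 dst[0x08+2] := {0x84,0x58}
#2 dst[0x01+2] := {0x74,0x9a}
#3 dst[0x15+3] := {0x84,0x58,0x50}
#4 dst[0x0b+3] := {0x84,0x58,0x50}
query mem[0x05]=0x84, mem[0x0b]=0x84, mem[0x0c]=0x58, mem[0x01]=0x74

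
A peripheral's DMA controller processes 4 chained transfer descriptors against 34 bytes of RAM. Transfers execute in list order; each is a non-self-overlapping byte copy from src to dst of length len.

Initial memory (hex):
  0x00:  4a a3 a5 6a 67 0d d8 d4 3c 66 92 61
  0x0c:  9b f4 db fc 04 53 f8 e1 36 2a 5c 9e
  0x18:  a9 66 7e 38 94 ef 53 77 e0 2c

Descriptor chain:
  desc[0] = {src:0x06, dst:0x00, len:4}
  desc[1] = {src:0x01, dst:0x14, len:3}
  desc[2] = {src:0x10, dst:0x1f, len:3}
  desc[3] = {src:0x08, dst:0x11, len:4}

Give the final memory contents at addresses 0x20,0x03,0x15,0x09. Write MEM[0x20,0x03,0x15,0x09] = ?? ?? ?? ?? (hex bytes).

MEM[0x20,0x03,0x15,0x09] = 53 66 3c 66

#0 dst[0x00+4] := {0xd8,0xd4,0x3c,0x66}
#1 dst[0x14+3] := {0xd4,0x3c,0x66}
#2 dst[0x1f+3] := {0x04,0x53,0xf8}
#3 dst[0x11+4] := {0x3c,0x66,0x92,0x61}
query mem[0x20]=0x53, mem[0x03]=0x66, mem[0x15]=0x3c, mem[0x09]=0x66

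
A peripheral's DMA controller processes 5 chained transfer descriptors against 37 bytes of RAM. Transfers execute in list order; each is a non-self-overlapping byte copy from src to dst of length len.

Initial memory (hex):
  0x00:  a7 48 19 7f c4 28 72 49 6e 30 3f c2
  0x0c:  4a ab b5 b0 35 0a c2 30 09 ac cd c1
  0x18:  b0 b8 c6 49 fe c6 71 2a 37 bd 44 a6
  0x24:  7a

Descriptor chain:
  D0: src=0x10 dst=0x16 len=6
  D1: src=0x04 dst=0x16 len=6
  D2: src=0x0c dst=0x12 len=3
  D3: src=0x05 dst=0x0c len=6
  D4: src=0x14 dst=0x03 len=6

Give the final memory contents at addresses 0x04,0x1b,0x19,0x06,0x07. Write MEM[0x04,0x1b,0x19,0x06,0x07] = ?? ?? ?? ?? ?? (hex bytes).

MEM[0x04,0x1b,0x19,0x06,0x07] = ac 30 49 28 72

[0] 0x10->0x16 len=6 : 35 0a c2 30 09 ac
[1] 0x04->0x16 len=6 : c4 28 72 49 6e 30
[2] 0x0c->0x12 len=3 : 4a ab b5
[3] 0x05->0x0c len=6 : 28 72 49 6e 30 3f
[4] 0x14->0x03 len=6 : b5 ac c4 28 72 49
query mem[0x04]=0xac, mem[0x1b]=0x30, mem[0x19]=0x49, mem[0x06]=0x28, mem[0x07]=0x72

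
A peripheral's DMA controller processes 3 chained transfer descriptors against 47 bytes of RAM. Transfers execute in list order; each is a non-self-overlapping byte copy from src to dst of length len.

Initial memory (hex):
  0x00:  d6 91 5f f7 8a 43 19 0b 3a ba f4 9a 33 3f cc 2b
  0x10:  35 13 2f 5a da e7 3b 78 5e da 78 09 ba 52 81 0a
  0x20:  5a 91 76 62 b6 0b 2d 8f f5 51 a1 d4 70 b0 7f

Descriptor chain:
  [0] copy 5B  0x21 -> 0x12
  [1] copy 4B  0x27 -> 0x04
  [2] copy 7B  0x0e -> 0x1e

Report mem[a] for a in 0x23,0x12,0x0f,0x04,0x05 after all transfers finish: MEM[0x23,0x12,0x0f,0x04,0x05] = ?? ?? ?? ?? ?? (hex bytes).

[0] 0x21->0x12 len=5 : 91 76 62 b6 0b
[1] 0x27->0x04 len=4 : 8f f5 51 a1
[2] 0x0e->0x1e len=7 : cc 2b 35 13 91 76 62
query mem[0x23]=0x76, mem[0x12]=0x91, mem[0x0f]=0x2b, mem[0x04]=0x8f, mem[0x05]=0xf5

MEM[0x23,0x12,0x0f,0x04,0x05] = 76 91 2b 8f f5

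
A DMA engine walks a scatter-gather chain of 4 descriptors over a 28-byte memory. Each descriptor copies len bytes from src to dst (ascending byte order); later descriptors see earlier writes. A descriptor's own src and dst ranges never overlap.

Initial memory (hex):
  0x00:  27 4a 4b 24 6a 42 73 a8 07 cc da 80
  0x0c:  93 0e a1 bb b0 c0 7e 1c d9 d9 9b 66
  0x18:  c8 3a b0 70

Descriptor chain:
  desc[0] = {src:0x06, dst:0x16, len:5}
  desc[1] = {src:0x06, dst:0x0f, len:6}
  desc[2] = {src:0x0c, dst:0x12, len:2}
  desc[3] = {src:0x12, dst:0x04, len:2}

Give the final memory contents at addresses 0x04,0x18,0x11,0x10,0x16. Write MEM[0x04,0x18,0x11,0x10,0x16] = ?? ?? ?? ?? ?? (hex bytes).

MEM[0x04,0x18,0x11,0x10,0x16] = 93 07 07 a8 73

#0 dst[0x16+5] := {0x73,0xa8,0x07,0xcc,0xda}
#1 dst[0x0f+6] := {0x73,0xa8,0x07,0xcc,0xda,0x80}
#2 dst[0x12+2] := {0x93,0x0e}
#3 dst[0x04+2] := {0x93,0x0e}
query mem[0x04]=0x93, mem[0x18]=0x07, mem[0x11]=0x07, mem[0x10]=0xa8, mem[0x16]=0x73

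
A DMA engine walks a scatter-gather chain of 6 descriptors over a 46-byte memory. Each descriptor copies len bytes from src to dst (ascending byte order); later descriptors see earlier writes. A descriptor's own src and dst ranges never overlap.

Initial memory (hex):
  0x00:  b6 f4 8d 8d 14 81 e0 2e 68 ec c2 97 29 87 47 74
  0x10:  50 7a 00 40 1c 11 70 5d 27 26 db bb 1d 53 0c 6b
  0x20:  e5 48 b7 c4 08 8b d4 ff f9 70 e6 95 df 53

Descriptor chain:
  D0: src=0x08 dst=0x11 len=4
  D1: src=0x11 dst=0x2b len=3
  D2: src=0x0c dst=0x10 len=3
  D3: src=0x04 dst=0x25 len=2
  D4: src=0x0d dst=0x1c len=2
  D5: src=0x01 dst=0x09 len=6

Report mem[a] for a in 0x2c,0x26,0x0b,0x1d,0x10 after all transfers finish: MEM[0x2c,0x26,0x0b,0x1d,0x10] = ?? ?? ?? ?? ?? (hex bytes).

MEM[0x2c,0x26,0x0b,0x1d,0x10] = ec 81 8d 47 29

D0: mem[0x11..0x14] <- [68 ec c2 97]
D1: mem[0x2b..0x2d] <- [68 ec c2]
D2: mem[0x10..0x12] <- [29 87 47]
D3: mem[0x25..0x26] <- [14 81]
D4: mem[0x1c..0x1d] <- [87 47]
D5: mem[0x09..0x0e] <- [f4 8d 8d 14 81 e0]
query mem[0x2c]=0xec, mem[0x26]=0x81, mem[0x0b]=0x8d, mem[0x1d]=0x47, mem[0x10]=0x29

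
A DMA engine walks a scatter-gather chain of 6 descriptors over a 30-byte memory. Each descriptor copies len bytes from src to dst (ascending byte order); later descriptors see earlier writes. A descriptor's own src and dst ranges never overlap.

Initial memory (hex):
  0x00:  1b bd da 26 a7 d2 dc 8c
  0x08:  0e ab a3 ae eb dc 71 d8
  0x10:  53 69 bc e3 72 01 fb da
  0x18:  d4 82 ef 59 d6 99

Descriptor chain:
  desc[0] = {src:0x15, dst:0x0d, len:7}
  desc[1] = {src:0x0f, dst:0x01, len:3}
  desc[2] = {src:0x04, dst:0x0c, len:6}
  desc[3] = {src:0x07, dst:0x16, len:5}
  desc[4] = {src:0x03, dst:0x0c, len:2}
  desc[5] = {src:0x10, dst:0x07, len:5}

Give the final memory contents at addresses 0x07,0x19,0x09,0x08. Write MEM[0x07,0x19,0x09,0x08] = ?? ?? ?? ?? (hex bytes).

  after D0: wrote 7B at 0x0d = 01fbdad482ef59
  after D1: wrote 3B at 0x01 = dad482
  after D2: wrote 6B at 0x0c = a7d2dc8c0eab
  after D3: wrote 5B at 0x16 = 8c0eaba3ae
  after D4: wrote 2B at 0x0c = 82a7
  after D5: wrote 5B at 0x07 = 0eabef5972
query mem[0x07]=0x0e, mem[0x19]=0xa3, mem[0x09]=0xef, mem[0x08]=0xab

MEM[0x07,0x19,0x09,0x08] = 0e a3 ef ab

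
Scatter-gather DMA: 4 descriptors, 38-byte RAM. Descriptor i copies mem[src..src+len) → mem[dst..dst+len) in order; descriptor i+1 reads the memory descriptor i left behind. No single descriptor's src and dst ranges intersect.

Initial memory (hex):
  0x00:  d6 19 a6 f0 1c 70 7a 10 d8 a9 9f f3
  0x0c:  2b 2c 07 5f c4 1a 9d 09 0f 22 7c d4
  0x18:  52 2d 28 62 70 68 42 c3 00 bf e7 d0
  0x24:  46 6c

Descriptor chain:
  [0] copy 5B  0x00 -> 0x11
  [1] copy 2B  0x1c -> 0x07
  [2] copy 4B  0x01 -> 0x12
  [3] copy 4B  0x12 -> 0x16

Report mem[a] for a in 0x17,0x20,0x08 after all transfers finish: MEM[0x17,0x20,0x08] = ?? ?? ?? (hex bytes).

MEM[0x17,0x20,0x08] = a6 00 68

#0 dst[0x11+5] := {0xd6,0x19,0xa6,0xf0,0x1c}
#1 dst[0x07+2] := {0x70,0x68}
#2 dst[0x12+4] := {0x19,0xa6,0xf0,0x1c}
#3 dst[0x16+4] := {0x19,0xa6,0xf0,0x1c}
query mem[0x17]=0xa6, mem[0x20]=0x00, mem[0x08]=0x68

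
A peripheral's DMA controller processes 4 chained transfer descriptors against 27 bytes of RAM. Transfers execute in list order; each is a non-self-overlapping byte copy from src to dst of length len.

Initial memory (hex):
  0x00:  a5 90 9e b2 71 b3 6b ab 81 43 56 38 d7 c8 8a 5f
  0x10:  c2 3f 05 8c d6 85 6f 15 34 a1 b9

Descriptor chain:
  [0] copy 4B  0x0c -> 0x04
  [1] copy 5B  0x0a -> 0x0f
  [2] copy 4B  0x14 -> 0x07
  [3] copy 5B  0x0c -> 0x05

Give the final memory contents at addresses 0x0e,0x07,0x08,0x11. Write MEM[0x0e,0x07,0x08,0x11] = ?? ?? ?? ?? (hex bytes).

[0] 0x0c->0x04 len=4 : d7 c8 8a 5f
[1] 0x0a->0x0f len=5 : 56 38 d7 c8 8a
[2] 0x14->0x07 len=4 : d6 85 6f 15
[3] 0x0c->0x05 len=5 : d7 c8 8a 56 38
query mem[0x0e]=0x8a, mem[0x07]=0x8a, mem[0x08]=0x56, mem[0x11]=0xd7

MEM[0x0e,0x07,0x08,0x11] = 8a 8a 56 d7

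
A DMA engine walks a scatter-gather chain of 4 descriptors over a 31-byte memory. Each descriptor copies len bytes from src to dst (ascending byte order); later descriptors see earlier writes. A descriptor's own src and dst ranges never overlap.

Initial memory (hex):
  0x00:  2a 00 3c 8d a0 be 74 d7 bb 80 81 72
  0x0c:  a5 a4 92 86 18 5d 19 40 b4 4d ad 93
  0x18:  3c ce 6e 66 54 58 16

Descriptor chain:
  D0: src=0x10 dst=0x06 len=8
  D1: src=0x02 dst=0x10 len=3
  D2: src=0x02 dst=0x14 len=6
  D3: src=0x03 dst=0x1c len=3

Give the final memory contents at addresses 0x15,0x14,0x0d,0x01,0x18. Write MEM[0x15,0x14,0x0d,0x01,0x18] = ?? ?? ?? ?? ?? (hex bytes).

  after D0: wrote 8B at 0x06 = 185d1940b44dad93
  after D1: wrote 3B at 0x10 = 3c8da0
  after D2: wrote 6B at 0x14 = 3c8da0be185d
  after D3: wrote 3B at 0x1c = 8da0be
query mem[0x15]=0x8d, mem[0x14]=0x3c, mem[0x0d]=0x93, mem[0x01]=0x00, mem[0x18]=0x18

MEM[0x15,0x14,0x0d,0x01,0x18] = 8d 3c 93 00 18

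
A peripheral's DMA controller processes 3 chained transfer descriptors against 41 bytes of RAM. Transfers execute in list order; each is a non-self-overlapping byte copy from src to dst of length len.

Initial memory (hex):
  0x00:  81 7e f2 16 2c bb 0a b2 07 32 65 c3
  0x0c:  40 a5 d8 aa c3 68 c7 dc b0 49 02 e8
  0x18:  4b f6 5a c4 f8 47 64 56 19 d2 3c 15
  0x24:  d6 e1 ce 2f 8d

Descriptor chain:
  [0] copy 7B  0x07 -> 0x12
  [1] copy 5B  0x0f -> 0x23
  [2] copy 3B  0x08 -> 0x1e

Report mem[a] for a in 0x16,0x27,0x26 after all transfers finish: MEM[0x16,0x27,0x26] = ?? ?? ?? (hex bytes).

#0 dst[0x12+7] := {0xb2,0x07,0x32,0x65,0xc3,0x40,0xa5}
#1 dst[0x23+5] := {0xaa,0xc3,0x68,0xb2,0x07}
#2 dst[0x1e+3] := {0x07,0x32,0x65}
query mem[0x16]=0xc3, mem[0x27]=0x07, mem[0x26]=0xb2

MEM[0x16,0x27,0x26] = c3 07 b2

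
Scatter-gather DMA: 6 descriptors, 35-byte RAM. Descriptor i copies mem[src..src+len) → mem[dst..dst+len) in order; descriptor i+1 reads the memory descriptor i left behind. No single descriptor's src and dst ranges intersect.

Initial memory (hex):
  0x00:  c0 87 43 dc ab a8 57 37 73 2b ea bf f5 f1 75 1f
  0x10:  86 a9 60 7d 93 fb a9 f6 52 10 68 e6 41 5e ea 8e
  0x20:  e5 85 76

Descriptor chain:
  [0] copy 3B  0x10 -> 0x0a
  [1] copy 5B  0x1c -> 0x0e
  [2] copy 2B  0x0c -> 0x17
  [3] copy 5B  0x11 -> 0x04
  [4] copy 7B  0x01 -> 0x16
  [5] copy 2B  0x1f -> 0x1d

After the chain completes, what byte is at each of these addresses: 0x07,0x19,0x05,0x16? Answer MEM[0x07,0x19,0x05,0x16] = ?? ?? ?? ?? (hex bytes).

[0] 0x10->0x0a len=3 : 86 a9 60
[1] 0x1c->0x0e len=5 : 41 5e ea 8e e5
[2] 0x0c->0x17 len=2 : 60 f1
[3] 0x11->0x04 len=5 : 8e e5 7d 93 fb
[4] 0x01->0x16 len=7 : 87 43 dc 8e e5 7d 93
[5] 0x1f->0x1d len=2 : 8e e5
query mem[0x07]=0x93, mem[0x19]=0x8e, mem[0x05]=0xe5, mem[0x16]=0x87

MEM[0x07,0x19,0x05,0x16] = 93 8e e5 87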